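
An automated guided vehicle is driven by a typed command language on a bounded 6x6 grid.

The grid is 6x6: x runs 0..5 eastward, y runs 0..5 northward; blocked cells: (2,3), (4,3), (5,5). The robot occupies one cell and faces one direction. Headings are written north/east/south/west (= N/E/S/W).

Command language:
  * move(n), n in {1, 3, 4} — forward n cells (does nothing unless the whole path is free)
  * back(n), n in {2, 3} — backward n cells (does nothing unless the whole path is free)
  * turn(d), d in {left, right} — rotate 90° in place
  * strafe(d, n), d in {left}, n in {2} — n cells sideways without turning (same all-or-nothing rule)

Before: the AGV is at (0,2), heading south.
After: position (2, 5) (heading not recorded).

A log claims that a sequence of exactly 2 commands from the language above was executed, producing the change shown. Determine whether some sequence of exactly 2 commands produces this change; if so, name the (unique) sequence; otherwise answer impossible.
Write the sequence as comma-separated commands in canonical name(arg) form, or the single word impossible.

back(3), strafe(left, 2)

key: running strafe(left, 2) before back(3) would end elsewhere — order is forced
t0: at (0,2), heading south
t=1 back(3) ⇒ at (0,5), heading south
t=2 strafe(left, 2) ⇒ at (2,5), heading south
uniquely the one of 64 2-step routes that fits.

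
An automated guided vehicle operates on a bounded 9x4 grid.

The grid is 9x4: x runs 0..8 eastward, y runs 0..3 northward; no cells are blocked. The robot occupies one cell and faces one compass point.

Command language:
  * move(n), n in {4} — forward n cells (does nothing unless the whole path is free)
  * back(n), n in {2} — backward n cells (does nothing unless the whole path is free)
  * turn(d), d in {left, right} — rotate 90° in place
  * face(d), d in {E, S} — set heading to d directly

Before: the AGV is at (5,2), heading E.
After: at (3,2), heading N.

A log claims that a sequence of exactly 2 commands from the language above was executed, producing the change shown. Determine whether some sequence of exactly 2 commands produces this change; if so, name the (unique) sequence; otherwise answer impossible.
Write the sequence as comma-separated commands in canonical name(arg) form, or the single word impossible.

back(2), turn(left)

key: position moved to (3,2) AND the heading swung to N — translation plus rotation needed
begin: at (5,2), heading E
step 1 (back(2)): at (3,2), heading E
step 2 (turn(left)): at (3,2), heading N
all 36 alternatives checked — unique.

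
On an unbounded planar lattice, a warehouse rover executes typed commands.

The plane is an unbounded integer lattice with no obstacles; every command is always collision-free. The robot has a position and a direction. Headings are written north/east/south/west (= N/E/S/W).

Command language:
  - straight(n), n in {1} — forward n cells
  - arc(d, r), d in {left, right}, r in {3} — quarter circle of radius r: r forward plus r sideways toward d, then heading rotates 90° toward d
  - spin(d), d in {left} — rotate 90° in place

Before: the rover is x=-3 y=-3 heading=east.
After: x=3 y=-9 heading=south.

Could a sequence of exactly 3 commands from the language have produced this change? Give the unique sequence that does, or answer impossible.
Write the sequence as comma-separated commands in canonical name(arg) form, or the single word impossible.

arc(right, 3), spin(left), arc(right, 3)

key: position moved to (3,-9) AND the heading swung to S — translation plus rotation needed
begin: x=-3 y=-3 heading=east
[1] after arc(right, 3): x=0 y=-6 heading=south
[2] after spin(left): x=0 y=-6 heading=east
[3] after arc(right, 3): x=3 y=-9 heading=south
all 64 alternatives checked — unique.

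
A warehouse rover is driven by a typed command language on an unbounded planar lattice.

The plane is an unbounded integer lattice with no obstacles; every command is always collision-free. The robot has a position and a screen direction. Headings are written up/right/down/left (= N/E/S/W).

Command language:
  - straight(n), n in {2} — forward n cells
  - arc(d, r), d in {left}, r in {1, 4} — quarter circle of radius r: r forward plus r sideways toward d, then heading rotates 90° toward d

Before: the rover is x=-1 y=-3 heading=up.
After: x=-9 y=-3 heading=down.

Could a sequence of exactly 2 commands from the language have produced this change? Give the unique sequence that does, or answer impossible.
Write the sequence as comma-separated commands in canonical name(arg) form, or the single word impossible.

arc(left, 4), arc(left, 4)

key: cell and facing (now S) both changed — the 2 commands mix motion and turning
initial: x=-1 y=-3 heading=up
t=1 arc(left, 4) ⇒ x=-5 y=1 heading=left
t=2 arc(left, 4) ⇒ x=-9 y=-3 heading=down
all 9 alternatives checked — unique.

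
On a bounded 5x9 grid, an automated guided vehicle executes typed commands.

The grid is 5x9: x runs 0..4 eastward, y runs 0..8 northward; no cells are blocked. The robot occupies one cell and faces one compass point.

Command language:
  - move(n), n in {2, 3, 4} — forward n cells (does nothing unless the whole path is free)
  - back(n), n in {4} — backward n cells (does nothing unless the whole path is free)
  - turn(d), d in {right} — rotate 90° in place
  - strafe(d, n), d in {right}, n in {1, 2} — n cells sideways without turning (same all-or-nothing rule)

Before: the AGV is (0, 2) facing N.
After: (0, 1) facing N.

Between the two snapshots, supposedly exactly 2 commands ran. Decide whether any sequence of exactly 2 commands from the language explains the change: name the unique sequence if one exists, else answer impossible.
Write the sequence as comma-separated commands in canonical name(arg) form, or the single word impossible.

move(3), back(4)

key: order matters: swapping move(3) and back(4) lands elsewhere
initial: (0, 2) facing N
step 1 (move(3)): (0, 5) facing N
step 2 (back(4)): (0, 1) facing N
uniquely the one of 49 2-step routes that fits.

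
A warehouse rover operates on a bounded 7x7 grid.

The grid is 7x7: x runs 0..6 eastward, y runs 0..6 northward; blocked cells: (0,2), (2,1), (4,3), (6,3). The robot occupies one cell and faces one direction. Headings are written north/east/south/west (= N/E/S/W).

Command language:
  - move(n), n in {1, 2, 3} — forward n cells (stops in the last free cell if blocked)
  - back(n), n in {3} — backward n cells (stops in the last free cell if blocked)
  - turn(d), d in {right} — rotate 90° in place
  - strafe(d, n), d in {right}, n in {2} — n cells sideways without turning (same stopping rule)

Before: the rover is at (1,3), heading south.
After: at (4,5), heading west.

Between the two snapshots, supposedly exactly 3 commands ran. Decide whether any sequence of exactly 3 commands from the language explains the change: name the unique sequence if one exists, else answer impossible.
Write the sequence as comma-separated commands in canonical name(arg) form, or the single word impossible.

turn(right), strafe(right, 2), back(3)

key: running back(3) before turn(right) would end elsewhere — order is forced
begin: at (1,3), heading south
[1] after turn(right): at (1,3), heading west
[2] after strafe(right, 2): at (1,5), heading west
[3] after back(3): at (4,5), heading west
all 216 alternatives checked — unique.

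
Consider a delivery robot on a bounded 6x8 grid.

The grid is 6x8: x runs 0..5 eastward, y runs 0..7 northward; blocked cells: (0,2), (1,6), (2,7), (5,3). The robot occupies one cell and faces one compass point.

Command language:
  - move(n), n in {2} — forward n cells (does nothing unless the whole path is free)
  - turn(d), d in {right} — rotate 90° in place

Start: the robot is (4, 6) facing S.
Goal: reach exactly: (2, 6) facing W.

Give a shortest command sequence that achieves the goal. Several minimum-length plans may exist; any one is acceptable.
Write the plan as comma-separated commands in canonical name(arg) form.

turn(right), move(2)

begin: (4, 6) facing S
1. turn(right) → (4, 6) facing W
2. move(2) → (2, 6) facing W
nothing shorter than 2 reaches the goal.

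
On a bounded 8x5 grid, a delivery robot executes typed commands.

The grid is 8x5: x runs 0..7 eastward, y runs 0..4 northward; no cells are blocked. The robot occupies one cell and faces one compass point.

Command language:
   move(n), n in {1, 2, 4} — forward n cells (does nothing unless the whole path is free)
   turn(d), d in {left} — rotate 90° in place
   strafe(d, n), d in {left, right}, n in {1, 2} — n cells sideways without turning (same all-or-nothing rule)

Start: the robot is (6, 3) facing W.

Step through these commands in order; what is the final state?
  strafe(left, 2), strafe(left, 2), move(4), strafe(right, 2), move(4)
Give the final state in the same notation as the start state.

begin: (6, 3) facing W
step 1 (strafe(left, 2)): (6, 1) facing W
step 2 (strafe(left, 2)): (6, 1) facing W
step 3 (move(4)): (2, 1) facing W
step 4 (strafe(right, 2)): (2, 3) facing W
step 5 (move(4)): (2, 3) facing W

(2, 3) facing W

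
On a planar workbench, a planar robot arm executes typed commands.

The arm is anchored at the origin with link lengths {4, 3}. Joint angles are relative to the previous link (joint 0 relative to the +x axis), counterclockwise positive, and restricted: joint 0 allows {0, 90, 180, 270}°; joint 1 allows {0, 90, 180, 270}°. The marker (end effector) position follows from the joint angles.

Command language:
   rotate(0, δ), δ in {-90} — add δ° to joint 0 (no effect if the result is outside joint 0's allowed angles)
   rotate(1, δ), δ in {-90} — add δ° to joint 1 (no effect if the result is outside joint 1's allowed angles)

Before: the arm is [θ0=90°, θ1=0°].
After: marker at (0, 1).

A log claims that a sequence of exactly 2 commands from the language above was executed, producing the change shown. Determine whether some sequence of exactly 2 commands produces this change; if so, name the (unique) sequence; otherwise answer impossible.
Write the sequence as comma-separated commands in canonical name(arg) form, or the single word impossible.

begin: [θ0=90°, θ1=0°]
t=1 rotate(1, -90) ⇒ [θ0=90°, θ1=270°]
t=2 rotate(1, -90) ⇒ [θ0=90°, θ1=180°]
uniquely the one of 4 2-step routes that fits.

rotate(1, -90), rotate(1, -90)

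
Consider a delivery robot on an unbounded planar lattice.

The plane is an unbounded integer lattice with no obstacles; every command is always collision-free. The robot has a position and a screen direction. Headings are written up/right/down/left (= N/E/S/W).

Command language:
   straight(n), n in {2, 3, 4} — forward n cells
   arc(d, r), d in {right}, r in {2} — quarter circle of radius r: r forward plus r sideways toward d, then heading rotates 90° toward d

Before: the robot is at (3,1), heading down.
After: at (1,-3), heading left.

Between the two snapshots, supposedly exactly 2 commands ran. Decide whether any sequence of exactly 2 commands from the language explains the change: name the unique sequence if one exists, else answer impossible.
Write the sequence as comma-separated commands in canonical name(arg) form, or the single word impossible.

key: cell and facing (now W) both changed — the 2 commands mix motion and turning
initial: at (3,1), heading down
t=1 straight(2) ⇒ at (3,-1), heading down
t=2 arc(right, 2) ⇒ at (1,-3), heading left
uniquely the one of 16 2-step routes that fits.

straight(2), arc(right, 2)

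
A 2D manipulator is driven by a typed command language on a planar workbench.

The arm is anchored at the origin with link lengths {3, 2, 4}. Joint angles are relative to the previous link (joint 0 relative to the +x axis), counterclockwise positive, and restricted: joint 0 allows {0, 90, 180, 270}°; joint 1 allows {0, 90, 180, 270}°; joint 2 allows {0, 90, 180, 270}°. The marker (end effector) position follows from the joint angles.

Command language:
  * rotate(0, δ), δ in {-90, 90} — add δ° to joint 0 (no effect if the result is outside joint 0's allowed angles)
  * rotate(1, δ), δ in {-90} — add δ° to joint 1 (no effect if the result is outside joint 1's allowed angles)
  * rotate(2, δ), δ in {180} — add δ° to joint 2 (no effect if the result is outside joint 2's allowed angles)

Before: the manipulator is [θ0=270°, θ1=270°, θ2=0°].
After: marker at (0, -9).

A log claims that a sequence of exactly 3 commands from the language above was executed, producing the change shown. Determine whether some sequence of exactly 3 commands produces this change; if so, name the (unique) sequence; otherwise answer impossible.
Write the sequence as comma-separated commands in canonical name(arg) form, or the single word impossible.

from: [θ0=270°, θ1=270°, θ2=0°]
t=1 rotate(1, -90) ⇒ [θ0=270°, θ1=180°, θ2=0°]
t=2 rotate(1, -90) ⇒ [θ0=270°, θ1=90°, θ2=0°]
t=3 rotate(1, -90) ⇒ [θ0=270°, θ1=0°, θ2=0°]
all 64 alternatives checked — unique.

rotate(1, -90), rotate(1, -90), rotate(1, -90)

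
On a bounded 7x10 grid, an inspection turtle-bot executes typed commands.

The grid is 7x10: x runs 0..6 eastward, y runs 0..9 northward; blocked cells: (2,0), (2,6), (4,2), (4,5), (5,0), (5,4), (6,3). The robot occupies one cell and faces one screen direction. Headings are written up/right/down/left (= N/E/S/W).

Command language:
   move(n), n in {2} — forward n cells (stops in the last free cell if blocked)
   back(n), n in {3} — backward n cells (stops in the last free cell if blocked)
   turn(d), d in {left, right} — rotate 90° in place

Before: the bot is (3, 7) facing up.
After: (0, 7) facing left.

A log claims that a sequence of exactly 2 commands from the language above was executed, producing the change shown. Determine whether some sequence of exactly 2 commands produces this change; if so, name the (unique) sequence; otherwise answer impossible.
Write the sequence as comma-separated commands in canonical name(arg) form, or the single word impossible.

every 2-command combo misses the target.

impossible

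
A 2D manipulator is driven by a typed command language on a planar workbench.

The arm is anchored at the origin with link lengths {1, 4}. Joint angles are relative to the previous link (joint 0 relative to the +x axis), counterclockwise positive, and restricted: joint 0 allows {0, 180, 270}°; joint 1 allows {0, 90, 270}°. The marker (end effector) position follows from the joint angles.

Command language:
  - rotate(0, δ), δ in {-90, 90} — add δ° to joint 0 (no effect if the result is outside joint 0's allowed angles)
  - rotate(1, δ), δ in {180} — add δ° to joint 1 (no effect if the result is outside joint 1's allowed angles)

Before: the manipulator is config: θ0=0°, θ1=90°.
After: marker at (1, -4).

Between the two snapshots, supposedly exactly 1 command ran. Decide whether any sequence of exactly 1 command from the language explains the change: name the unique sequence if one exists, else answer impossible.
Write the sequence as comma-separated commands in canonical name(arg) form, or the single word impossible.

t0: config: θ0=0°, θ1=90°
[1] after rotate(1, 180): config: θ0=0°, θ1=270°
no other 1-command option fits: unique.

rotate(1, 180)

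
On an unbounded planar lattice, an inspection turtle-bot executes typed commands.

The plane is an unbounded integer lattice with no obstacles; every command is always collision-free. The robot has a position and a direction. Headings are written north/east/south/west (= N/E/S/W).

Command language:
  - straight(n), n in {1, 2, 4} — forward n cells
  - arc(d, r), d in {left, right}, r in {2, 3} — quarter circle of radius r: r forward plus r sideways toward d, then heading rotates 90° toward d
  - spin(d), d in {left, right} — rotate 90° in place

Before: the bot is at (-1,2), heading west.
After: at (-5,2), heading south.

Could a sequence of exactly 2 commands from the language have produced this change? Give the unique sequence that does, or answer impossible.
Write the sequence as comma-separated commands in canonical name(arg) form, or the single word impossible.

straight(4), spin(left)

key: cell and facing (now S) both changed — the 2 commands mix motion and turning
from: at (-1,2), heading west
step 1 (straight(4)): at (-5,2), heading west
step 2 (spin(left)): at (-5,2), heading south
uniquely the one of 81 2-step routes that fits.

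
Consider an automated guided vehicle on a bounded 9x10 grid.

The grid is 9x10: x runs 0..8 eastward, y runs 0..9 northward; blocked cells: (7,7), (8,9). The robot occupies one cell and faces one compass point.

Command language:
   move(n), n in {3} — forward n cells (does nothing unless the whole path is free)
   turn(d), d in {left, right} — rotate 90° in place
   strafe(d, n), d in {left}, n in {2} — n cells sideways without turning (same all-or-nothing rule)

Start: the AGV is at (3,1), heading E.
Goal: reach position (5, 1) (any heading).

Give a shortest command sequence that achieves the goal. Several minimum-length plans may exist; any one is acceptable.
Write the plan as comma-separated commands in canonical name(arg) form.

start: at (3,1), heading E
[1] after turn(right): at (3,1), heading S
[2] after strafe(left, 2): at (5,1), heading S
shorter routes all fall short; 2 is best.

turn(right), strafe(left, 2)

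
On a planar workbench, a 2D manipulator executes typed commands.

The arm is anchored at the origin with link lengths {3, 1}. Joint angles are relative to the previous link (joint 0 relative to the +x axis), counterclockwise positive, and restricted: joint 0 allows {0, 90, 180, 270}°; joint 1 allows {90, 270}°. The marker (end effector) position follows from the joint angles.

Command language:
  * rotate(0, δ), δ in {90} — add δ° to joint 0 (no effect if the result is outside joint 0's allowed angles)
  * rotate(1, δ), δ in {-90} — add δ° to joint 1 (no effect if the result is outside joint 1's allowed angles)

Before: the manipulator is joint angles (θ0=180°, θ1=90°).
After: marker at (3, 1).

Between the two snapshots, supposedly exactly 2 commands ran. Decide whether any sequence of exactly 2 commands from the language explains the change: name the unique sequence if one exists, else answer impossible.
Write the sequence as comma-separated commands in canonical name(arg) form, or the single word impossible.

begin: joint angles (θ0=180°, θ1=90°)
t=1 rotate(0, 90) ⇒ joint angles (θ0=270°, θ1=90°)
t=2 rotate(0, 90) ⇒ joint angles (θ0=0°, θ1=90°)
uniquely the one of 4 2-step routes that fits.

rotate(0, 90), rotate(0, 90)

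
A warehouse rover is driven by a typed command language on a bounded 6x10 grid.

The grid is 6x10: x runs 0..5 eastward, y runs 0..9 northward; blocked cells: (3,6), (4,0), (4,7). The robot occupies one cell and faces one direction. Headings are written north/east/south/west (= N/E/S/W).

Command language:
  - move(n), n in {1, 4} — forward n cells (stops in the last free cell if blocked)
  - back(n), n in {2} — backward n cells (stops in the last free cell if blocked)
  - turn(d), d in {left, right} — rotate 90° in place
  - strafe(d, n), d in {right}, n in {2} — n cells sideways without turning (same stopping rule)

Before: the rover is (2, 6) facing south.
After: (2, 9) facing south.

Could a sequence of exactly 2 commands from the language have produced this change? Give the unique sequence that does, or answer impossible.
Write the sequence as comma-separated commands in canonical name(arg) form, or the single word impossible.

key: heading stays S — no command in the sequence turns
from: (2, 6) facing south
step 1 (back(2)): (2, 8) facing south
step 2 (back(2)): (2, 9) facing south
no rival 2-sequence matches.

back(2), back(2)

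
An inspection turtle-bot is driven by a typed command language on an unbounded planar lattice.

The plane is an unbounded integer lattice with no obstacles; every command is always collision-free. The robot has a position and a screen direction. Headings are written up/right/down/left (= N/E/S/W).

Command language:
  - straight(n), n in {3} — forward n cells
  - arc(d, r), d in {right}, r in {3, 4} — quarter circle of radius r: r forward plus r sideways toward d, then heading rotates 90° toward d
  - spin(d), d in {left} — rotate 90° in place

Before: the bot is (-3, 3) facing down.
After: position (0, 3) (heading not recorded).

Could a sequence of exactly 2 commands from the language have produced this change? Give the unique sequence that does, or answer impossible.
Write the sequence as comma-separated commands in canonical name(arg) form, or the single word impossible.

spin(left), straight(3)

key: order matters: swapping spin(left) and straight(3) lands elsewhere
start: (-3, 3) facing down
[1] after spin(left): (-3, 3) facing right
[2] after straight(3): (0, 3) facing right
uniquely the one of 16 2-step routes that fits.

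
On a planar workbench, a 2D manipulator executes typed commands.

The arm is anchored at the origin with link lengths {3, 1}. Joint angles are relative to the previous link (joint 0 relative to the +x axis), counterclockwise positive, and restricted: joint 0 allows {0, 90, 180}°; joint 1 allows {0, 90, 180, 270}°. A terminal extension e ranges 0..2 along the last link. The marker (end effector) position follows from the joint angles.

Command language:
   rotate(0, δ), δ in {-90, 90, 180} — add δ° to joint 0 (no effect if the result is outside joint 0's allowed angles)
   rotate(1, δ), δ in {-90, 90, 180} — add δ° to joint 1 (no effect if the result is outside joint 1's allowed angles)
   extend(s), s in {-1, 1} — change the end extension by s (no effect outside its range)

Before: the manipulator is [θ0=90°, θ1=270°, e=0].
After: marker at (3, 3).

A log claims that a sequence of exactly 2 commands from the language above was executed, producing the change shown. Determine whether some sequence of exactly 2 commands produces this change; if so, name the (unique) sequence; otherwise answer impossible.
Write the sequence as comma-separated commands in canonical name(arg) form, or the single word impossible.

start: [θ0=90°, θ1=270°, e=0]
step 1 (extend(1)): [θ0=90°, θ1=270°, e=1]
step 2 (extend(1)): [θ0=90°, θ1=270°, e=2]
no other 2-command option fits: unique.

extend(1), extend(1)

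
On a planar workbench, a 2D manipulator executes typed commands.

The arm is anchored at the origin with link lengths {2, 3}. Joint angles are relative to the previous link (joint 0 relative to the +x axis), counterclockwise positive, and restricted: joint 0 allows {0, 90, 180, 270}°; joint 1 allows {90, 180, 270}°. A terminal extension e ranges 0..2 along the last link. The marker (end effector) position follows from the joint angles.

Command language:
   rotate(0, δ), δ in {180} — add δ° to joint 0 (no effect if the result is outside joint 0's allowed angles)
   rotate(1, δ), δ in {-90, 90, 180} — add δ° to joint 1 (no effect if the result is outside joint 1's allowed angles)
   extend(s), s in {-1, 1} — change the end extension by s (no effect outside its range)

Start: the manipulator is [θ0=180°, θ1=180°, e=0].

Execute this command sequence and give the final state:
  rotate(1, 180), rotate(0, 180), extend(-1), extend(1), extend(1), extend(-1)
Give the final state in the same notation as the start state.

from: [θ0=180°, θ1=180°, e=0]
t=1 rotate(1, 180) ⇒ [θ0=180°, θ1=180°, e=0]
t=2 rotate(0, 180) ⇒ [θ0=0°, θ1=180°, e=0]
t=3 extend(-1) ⇒ [θ0=0°, θ1=180°, e=0]
t=4 extend(1) ⇒ [θ0=0°, θ1=180°, e=1]
t=5 extend(1) ⇒ [θ0=0°, θ1=180°, e=2]
t=6 extend(-1) ⇒ [θ0=0°, θ1=180°, e=1]

[θ0=0°, θ1=180°, e=1]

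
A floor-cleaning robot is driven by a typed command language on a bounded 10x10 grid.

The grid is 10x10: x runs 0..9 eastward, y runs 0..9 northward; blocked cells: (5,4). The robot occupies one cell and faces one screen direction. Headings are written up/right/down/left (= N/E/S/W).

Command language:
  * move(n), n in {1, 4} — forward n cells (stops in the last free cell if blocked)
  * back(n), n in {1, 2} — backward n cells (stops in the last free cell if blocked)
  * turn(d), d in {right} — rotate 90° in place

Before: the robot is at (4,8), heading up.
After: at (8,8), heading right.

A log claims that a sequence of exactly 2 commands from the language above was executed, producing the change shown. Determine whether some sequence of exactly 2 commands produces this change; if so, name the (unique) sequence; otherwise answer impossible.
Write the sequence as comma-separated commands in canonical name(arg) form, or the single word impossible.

turn(right), move(4)

key: running move(4) before turn(right) would end elsewhere — order is forced
initial: at (4,8), heading up
1. turn(right) → at (4,8), heading right
2. move(4) → at (8,8), heading right
all 25 alternatives checked — unique.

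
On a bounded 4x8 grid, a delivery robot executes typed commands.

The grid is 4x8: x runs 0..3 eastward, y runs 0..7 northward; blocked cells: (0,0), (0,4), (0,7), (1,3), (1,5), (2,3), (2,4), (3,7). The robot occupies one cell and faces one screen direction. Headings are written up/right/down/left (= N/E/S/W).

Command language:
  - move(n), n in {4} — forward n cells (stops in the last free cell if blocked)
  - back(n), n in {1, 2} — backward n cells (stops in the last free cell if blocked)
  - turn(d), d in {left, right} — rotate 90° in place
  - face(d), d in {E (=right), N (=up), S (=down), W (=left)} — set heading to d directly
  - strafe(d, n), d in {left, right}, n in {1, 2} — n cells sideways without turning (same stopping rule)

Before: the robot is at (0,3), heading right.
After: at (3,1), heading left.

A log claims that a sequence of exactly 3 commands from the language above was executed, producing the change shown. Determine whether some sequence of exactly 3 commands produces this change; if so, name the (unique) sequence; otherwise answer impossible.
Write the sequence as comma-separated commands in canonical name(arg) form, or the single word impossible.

strafe(right, 2), move(4), face(W)

key: move(4) runs into the grid edge before its full distance
start: at (0,3), heading right
t=1 strafe(right, 2) ⇒ at (0,1), heading right
t=2 move(4) ⇒ at (3,1), heading right
t=3 face(W) ⇒ at (3,1), heading left
uniquely the one of 2197 3-step routes that fits.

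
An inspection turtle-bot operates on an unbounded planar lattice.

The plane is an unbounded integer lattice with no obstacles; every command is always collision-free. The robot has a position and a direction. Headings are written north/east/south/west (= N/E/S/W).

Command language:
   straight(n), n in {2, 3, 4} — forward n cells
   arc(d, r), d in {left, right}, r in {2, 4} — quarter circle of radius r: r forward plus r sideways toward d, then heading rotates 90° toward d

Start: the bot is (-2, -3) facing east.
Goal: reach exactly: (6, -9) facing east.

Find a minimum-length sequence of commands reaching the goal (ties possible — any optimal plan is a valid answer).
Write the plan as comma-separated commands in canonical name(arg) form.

initial: (-2, -3) facing east
1. straight(2) → (0, -3) facing east
2. arc(right, 2) → (2, -5) facing south
3. arc(left, 4) → (6, -9) facing east
minimal: 3 command(s), checked below 3.

straight(2), arc(right, 2), arc(left, 4)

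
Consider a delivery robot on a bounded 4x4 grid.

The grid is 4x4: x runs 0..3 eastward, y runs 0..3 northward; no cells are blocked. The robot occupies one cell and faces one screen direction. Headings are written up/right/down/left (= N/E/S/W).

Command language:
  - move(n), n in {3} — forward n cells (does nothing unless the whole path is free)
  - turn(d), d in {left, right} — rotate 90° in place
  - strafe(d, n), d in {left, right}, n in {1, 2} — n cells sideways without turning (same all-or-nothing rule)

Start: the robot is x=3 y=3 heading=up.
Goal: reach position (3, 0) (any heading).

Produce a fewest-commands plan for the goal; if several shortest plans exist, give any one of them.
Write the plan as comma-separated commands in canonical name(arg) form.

from: x=3 y=3 heading=up
1. turn(left) → x=3 y=3 heading=left
2. strafe(left, 2) → x=3 y=1 heading=left
3. strafe(left, 1) → x=3 y=0 heading=left
minimal: 3 command(s), checked below 3.

turn(left), strafe(left, 2), strafe(left, 1)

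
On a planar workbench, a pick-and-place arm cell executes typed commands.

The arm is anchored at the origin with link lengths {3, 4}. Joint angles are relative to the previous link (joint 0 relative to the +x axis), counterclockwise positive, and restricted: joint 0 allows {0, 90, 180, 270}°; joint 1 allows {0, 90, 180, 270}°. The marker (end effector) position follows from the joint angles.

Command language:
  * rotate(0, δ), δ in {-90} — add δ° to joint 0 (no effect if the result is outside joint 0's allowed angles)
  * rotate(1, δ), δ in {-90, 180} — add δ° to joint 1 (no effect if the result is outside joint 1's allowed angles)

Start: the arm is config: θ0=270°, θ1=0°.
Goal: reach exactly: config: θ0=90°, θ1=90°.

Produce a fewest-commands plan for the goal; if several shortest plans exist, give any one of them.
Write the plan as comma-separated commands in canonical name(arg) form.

initial: config: θ0=270°, θ1=0°
t=1 rotate(0, -90) ⇒ config: θ0=180°, θ1=0°
t=2 rotate(0, -90) ⇒ config: θ0=90°, θ1=0°
t=3 rotate(1, -90) ⇒ config: θ0=90°, θ1=270°
t=4 rotate(1, 180) ⇒ config: θ0=90°, θ1=90°
nothing shorter than 4 reaches the goal.

rotate(0, -90), rotate(0, -90), rotate(1, -90), rotate(1, 180)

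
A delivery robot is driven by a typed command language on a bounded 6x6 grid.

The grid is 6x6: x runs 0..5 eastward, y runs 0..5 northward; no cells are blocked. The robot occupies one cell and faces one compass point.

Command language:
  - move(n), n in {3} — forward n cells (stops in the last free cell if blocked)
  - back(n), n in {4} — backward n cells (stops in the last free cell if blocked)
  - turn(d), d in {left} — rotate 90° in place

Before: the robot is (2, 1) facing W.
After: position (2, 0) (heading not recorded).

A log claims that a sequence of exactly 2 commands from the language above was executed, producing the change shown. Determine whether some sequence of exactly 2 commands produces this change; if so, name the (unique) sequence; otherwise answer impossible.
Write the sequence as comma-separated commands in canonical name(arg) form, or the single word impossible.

key: move(3) runs into the grid edge before its full distance
t0: (2, 1) facing W
1. turn(left) → (2, 1) facing S
2. move(3) → (2, 0) facing S
no rival 2-sequence matches.

turn(left), move(3)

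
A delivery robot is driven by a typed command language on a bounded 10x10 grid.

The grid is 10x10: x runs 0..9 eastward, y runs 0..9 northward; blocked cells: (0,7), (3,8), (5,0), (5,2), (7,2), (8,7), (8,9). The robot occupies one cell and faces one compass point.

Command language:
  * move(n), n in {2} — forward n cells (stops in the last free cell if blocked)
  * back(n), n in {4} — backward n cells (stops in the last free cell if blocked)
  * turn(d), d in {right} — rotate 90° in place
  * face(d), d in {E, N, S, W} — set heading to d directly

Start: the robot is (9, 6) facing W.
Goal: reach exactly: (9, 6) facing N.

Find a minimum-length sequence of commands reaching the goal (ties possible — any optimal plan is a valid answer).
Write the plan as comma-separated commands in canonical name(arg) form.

from: (9, 6) facing W
[1] after face(N): (9, 6) facing N
no 0-step plan works, so 1 is optimal.

face(N)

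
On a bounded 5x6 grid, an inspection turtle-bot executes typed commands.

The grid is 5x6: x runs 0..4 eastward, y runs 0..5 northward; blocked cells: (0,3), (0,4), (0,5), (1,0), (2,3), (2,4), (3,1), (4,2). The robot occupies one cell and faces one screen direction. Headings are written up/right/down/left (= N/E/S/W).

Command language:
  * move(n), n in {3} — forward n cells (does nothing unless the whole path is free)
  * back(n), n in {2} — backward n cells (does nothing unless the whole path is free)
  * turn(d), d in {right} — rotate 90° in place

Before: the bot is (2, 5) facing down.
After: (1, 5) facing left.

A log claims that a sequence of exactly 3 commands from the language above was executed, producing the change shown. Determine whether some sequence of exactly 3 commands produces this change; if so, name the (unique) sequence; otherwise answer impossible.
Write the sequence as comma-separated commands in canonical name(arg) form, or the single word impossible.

key: running move(3) before turn(right) would end elsewhere — order is forced
t0: (2, 5) facing down
1. turn(right) → (2, 5) facing left
2. back(2) → (4, 5) facing left
3. move(3) → (1, 5) facing left
no other 3-command option fits: unique.

turn(right), back(2), move(3)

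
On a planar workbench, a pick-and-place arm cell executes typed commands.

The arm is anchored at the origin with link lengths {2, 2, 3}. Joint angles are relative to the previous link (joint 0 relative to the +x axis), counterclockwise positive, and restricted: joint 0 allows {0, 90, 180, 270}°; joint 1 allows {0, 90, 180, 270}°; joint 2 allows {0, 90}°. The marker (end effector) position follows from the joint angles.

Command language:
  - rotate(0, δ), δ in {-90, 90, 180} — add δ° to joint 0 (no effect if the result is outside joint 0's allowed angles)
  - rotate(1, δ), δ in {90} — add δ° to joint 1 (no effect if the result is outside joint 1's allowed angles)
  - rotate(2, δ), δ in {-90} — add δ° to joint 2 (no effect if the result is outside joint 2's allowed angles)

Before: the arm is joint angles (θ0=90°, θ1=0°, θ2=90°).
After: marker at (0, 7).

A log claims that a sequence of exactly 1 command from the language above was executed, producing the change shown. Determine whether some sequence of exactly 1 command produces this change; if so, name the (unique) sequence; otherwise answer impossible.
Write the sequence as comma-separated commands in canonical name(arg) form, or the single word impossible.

rotate(2, -90)

t0: joint angles (θ0=90°, θ1=0°, θ2=90°)
t=1 rotate(2, -90) ⇒ joint angles (θ0=90°, θ1=0°, θ2=0°)
all 5 alternatives checked — unique.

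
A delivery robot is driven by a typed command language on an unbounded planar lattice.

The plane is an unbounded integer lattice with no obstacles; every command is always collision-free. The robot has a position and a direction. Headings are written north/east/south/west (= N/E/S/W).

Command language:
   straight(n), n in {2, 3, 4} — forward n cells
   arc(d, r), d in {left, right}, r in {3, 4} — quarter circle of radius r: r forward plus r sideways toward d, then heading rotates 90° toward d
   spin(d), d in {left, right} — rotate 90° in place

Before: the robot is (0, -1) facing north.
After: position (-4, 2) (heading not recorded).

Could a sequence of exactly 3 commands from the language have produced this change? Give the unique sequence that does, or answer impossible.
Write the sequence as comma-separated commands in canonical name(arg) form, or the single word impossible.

straight(3), spin(left), straight(4)

key: order matters: swapping straight(3) and straight(4) lands elsewhere
initial: (0, -1) facing north
t=1 straight(3) ⇒ (0, 2) facing north
t=2 spin(left) ⇒ (0, 2) facing west
t=3 straight(4) ⇒ (-4, 2) facing west
uniquely the one of 729 3-step routes that fits.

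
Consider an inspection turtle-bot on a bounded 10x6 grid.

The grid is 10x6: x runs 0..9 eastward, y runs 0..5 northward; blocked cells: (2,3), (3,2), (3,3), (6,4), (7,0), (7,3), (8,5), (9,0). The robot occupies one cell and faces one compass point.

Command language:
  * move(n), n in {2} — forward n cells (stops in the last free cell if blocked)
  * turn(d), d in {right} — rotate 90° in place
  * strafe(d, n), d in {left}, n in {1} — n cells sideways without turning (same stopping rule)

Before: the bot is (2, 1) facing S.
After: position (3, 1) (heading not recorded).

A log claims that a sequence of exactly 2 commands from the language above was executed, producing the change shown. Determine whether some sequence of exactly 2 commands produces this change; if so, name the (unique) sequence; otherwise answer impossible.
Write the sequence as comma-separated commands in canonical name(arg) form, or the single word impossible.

strafe(left, 1), turn(right)

key: order matters: swapping strafe(left, 1) and turn(right) lands elsewhere
t0: (2, 1) facing S
[1] after strafe(left, 1): (3, 1) facing S
[2] after turn(right): (3, 1) facing W
no rival 2-sequence matches.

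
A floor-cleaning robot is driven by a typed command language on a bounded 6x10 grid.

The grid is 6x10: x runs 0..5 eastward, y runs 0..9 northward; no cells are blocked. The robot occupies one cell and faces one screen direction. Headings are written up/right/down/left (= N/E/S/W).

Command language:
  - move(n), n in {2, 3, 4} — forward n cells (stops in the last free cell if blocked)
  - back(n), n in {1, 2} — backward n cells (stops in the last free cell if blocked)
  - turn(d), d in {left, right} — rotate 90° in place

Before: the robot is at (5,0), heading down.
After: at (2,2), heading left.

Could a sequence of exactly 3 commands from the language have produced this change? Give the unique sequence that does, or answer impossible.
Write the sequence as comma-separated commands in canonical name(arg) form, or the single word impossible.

key: cell and facing (now W) both changed — the 3 commands mix motion and turning
initial: at (5,0), heading down
1. back(2) → at (5,2), heading down
2. turn(right) → at (5,2), heading left
3. move(3) → at (2,2), heading left
all 343 alternatives checked — unique.

back(2), turn(right), move(3)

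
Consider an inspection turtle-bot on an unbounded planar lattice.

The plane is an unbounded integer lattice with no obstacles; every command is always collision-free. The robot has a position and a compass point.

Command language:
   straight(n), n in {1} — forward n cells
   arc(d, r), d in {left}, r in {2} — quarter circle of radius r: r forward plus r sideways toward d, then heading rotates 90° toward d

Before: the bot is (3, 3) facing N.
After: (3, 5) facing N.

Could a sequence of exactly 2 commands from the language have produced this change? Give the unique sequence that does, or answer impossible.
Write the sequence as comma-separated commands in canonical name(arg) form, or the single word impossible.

key: heading stays N — no command in the sequence turns
from: (3, 3) facing N
1. straight(1) → (3, 4) facing N
2. straight(1) → (3, 5) facing N
no other 2-command option fits: unique.

straight(1), straight(1)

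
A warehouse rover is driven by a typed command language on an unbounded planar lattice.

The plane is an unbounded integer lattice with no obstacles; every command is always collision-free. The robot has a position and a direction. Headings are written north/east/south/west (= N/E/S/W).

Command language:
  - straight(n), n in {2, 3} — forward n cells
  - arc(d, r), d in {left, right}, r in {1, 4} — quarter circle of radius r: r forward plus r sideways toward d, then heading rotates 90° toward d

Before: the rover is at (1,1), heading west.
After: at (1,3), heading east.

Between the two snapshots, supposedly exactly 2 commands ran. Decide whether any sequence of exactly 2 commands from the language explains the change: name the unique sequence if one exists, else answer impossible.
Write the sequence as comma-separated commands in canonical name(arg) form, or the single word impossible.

key: position moved to (1,3) AND the heading swung to E — translation plus rotation needed
from: at (1,1), heading west
t=1 arc(right, 1) ⇒ at (0,2), heading north
t=2 arc(right, 1) ⇒ at (1,3), heading east
no other 2-command option fits: unique.

arc(right, 1), arc(right, 1)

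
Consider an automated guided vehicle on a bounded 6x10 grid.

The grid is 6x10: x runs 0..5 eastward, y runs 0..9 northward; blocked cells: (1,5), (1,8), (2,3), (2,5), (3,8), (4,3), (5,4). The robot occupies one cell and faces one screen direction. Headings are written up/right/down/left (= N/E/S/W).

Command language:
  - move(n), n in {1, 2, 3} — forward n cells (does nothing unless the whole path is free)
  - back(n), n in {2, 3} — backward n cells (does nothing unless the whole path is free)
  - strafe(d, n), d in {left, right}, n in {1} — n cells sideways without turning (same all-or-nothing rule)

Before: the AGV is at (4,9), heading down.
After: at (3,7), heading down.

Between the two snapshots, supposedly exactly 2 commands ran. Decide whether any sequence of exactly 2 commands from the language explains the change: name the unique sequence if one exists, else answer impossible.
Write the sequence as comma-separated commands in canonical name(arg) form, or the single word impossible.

key: heading stays S — no command in the sequence turns
initial: at (4,9), heading down
t=1 move(2) ⇒ at (4,7), heading down
t=2 strafe(right, 1) ⇒ at (3,7), heading down
uniquely the one of 49 2-step routes that fits.

move(2), strafe(right, 1)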